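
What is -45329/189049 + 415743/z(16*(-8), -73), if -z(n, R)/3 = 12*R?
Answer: 26158891265/165606924 ≈ 157.96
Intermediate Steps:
z(n, R) = -36*R
-45329/189049 + 415743/z(16*(-8), -73) = -45329/189049 + 415743/((-36*(-73))) = -45329*1/189049 + 415743/2628 = -45329/189049 + 415743*(1/2628) = -45329/189049 + 138581/876 = 26158891265/165606924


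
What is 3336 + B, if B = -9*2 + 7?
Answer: 3325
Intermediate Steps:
B = -11 (B = -18 + 7 = -11)
3336 + B = 3336 - 11 = 3325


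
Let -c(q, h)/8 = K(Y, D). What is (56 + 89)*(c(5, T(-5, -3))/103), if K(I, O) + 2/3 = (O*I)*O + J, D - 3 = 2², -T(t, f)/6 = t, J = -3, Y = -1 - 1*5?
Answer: 1035880/309 ≈ 3352.4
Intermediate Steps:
Y = -6 (Y = -1 - 5 = -6)
T(t, f) = -6*t
D = 7 (D = 3 + 2² = 3 + 4 = 7)
K(I, O) = -11/3 + I*O² (K(I, O) = -⅔ + ((O*I)*O - 3) = -⅔ + ((I*O)*O - 3) = -⅔ + (I*O² - 3) = -⅔ + (-3 + I*O²) = -11/3 + I*O²)
c(q, h) = 7144/3 (c(q, h) = -8*(-11/3 - 6*7²) = -8*(-11/3 - 6*49) = -8*(-11/3 - 294) = -8*(-893/3) = 7144/3)
(56 + 89)*(c(5, T(-5, -3))/103) = (56 + 89)*((7144/3)/103) = 145*((7144/3)*(1/103)) = 145*(7144/309) = 1035880/309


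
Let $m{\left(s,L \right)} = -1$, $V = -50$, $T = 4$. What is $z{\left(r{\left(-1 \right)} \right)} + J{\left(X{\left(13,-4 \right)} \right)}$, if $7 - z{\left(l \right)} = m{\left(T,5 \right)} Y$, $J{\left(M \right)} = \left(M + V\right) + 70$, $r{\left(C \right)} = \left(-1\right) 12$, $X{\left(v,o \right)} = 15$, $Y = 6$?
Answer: $48$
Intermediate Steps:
$r{\left(C \right)} = -12$
$J{\left(M \right)} = 20 + M$ ($J{\left(M \right)} = \left(M - 50\right) + 70 = \left(-50 + M\right) + 70 = 20 + M$)
$z{\left(l \right)} = 13$ ($z{\left(l \right)} = 7 - \left(-1\right) 6 = 7 - -6 = 7 + 6 = 13$)
$z{\left(r{\left(-1 \right)} \right)} + J{\left(X{\left(13,-4 \right)} \right)} = 13 + \left(20 + 15\right) = 13 + 35 = 48$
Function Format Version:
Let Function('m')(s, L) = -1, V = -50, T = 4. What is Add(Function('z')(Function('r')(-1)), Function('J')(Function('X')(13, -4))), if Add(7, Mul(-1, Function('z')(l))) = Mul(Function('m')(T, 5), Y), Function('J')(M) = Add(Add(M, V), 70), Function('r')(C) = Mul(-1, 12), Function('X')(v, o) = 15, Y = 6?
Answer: 48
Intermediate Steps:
Function('r')(C) = -12
Function('J')(M) = Add(20, M) (Function('J')(M) = Add(Add(M, -50), 70) = Add(Add(-50, M), 70) = Add(20, M))
Function('z')(l) = 13 (Function('z')(l) = Add(7, Mul(-1, Mul(-1, 6))) = Add(7, Mul(-1, -6)) = Add(7, 6) = 13)
Add(Function('z')(Function('r')(-1)), Function('J')(Function('X')(13, -4))) = Add(13, Add(20, 15)) = Add(13, 35) = 48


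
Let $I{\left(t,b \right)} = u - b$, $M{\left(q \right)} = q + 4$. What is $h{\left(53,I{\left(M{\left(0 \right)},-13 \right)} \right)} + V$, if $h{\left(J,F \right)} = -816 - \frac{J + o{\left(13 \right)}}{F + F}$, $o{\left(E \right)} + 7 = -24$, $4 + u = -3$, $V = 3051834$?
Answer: $\frac{18306097}{6} \approx 3.051 \cdot 10^{6}$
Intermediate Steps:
$u = -7$ ($u = -4 - 3 = -7$)
$o{\left(E \right)} = -31$ ($o{\left(E \right)} = -7 - 24 = -31$)
$M{\left(q \right)} = 4 + q$
$I{\left(t,b \right)} = -7 - b$
$h{\left(J,F \right)} = -816 - \frac{-31 + J}{2 F}$ ($h{\left(J,F \right)} = -816 - \frac{J - 31}{F + F} = -816 - \frac{-31 + J}{2 F}$)
$h{\left(53,I{\left(M{\left(0 \right)},-13 \right)} \right)} + V = \frac{31 - 53 - 1632 \left(-7 - -13\right)}{2 \left(-7 - -13\right)} + 3051834 = \frac{31 - 53 - 1632 \left(-7 + 13\right)}{2 \left(-7 + 13\right)} + 3051834 = \frac{31 - 53 - 9792}{2 \cdot 6} + 3051834 = \frac{1}{2} \cdot \frac{1}{6} \left(31 - 53 - 9792\right) + 3051834 = \frac{1}{2} \cdot \frac{1}{6} \left(-9814\right) + 3051834 = - \frac{4907}{6} + 3051834 = \frac{18306097}{6}$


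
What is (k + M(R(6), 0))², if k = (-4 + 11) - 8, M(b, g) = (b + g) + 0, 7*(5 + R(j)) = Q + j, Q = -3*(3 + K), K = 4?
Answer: 3249/49 ≈ 66.306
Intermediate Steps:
Q = -21 (Q = -3*(3 + 4) = -3*7 = -21)
R(j) = -8 + j/7 (R(j) = -5 + (-21 + j)/7 = -5 + (-3 + j/7) = -8 + j/7)
M(b, g) = b + g
k = -1 (k = 7 - 8 = -1)
(k + M(R(6), 0))² = (-1 + ((-8 + (⅐)*6) + 0))² = (-1 + ((-8 + 6/7) + 0))² = (-1 + (-50/7 + 0))² = (-1 - 50/7)² = (-57/7)² = 3249/49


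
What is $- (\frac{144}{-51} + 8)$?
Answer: $- \frac{88}{17} \approx -5.1765$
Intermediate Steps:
$- (\frac{144}{-51} + 8) = - (144 \left(- \frac{1}{51}\right) + 8) = - (- \frac{48}{17} + 8) = \left(-1\right) \frac{88}{17} = - \frac{88}{17}$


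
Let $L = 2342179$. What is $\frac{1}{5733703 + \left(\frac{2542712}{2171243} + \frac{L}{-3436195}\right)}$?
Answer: $\frac{1065830620055}{6111156745388999714} \approx 1.7441 \cdot 10^{-7}$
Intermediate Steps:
$\frac{1}{5733703 + \left(\frac{2542712}{2171243} + \frac{L}{-3436195}\right)} = \frac{1}{5733703 + \left(\frac{2542712}{2171243} + \frac{2342179}{-3436195}\right)} = \frac{1}{5733703 + \left(2542712 \cdot \frac{1}{2171243} + 2342179 \left(- \frac{1}{3436195}\right)\right)} = \frac{1}{5733703 + \left(\frac{2542712}{2171243} - \frac{334597}{490885}\right)} = \frac{1}{5733703 + \frac{521687786049}{1065830620055}} = \frac{1}{\frac{6111156745388999714}{1065830620055}} = \frac{1065830620055}{6111156745388999714}$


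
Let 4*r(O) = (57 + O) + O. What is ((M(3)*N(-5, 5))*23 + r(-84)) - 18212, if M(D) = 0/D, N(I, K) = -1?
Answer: -72959/4 ≈ -18240.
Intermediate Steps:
M(D) = 0
r(O) = 57/4 + O/2 (r(O) = ((57 + O) + O)/4 = (57 + 2*O)/4 = 57/4 + O/2)
((M(3)*N(-5, 5))*23 + r(-84)) - 18212 = ((0*(-1))*23 + (57/4 + (1/2)*(-84))) - 18212 = (0*23 + (57/4 - 42)) - 18212 = (0 - 111/4) - 18212 = -111/4 - 18212 = -72959/4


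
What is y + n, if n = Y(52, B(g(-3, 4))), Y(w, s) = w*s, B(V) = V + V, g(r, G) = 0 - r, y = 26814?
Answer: 27126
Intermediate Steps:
g(r, G) = -r
B(V) = 2*V
Y(w, s) = s*w
n = 312 (n = (2*(-1*(-3)))*52 = (2*3)*52 = 6*52 = 312)
y + n = 26814 + 312 = 27126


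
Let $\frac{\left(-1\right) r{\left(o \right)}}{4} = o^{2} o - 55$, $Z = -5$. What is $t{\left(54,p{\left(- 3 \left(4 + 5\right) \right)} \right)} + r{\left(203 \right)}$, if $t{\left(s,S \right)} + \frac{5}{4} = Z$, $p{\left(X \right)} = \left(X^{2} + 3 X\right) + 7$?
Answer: $- \frac{133845977}{4} \approx -3.3462 \cdot 10^{7}$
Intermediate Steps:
$p{\left(X \right)} = 7 + X^{2} + 3 X$
$r{\left(o \right)} = 220 - 4 o^{3}$ ($r{\left(o \right)} = - 4 \left(o^{2} o - 55\right) = - 4 \left(o^{3} - 55\right) = - 4 \left(-55 + o^{3}\right) = 220 - 4 o^{3}$)
$t{\left(s,S \right)} = - \frac{25}{4}$ ($t{\left(s,S \right)} = - \frac{5}{4} - 5 = - \frac{25}{4}$)
$t{\left(54,p{\left(- 3 \left(4 + 5\right) \right)} \right)} + r{\left(203 \right)} = - \frac{25}{4} + \left(220 - 4 \cdot 203^{3}\right) = - \frac{25}{4} + \left(220 - 33461708\right) = - \frac{25}{4} - 33461488 = - \frac{133845977}{4}$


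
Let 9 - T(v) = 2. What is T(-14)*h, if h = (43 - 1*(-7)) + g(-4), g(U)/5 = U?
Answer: 210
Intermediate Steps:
g(U) = 5*U
T(v) = 7 (T(v) = 9 - 1*2 = 9 - 2 = 7)
h = 30 (h = (43 - 1*(-7)) + 5*(-4) = (43 + 7) - 20 = 50 - 20 = 30)
T(-14)*h = 7*30 = 210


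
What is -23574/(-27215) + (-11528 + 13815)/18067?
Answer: 488152163/491693405 ≈ 0.99280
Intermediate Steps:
-23574/(-27215) + (-11528 + 13815)/18067 = -23574*(-1/27215) + 2287*(1/18067) = 23574/27215 + 2287/18067 = 488152163/491693405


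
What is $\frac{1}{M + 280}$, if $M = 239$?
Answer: $\frac{1}{519} \approx 0.0019268$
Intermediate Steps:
$\frac{1}{M + 280} = \frac{1}{239 + 280} = \frac{1}{519}$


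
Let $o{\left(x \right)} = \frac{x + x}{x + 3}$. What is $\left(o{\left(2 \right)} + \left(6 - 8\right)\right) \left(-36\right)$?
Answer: $\frac{216}{5} \approx 43.2$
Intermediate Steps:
$o{\left(x \right)} = \frac{2 x}{3 + x}$
$\left(o{\left(2 \right)} + \left(6 - 8\right)\right) \left(-36\right) = \left(2 \cdot 2 \frac{1}{3 + 2} + \left(6 - 8\right)\right) \left(-36\right) = \left(2 \cdot 2 \cdot \frac{1}{5} + \left(6 - 8\right)\right) \left(-36\right) = \left(2 \cdot 2 \cdot \frac{1}{5} - 2\right) \left(-36\right) = \left(\frac{4}{5} - 2\right) \left(-36\right) = \left(- \frac{6}{5}\right) \left(-36\right) = \frac{216}{5}$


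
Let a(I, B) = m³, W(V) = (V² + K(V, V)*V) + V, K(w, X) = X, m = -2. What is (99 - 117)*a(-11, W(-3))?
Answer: 144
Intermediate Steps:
W(V) = V + 2*V² (W(V) = (V² + V*V) + V = (V² + V²) + V = 2*V² + V = V + 2*V²)
a(I, B) = -8 (a(I, B) = (-2)³ = -8)
(99 - 117)*a(-11, W(-3)) = (99 - 117)*(-8) = -18*(-8) = 144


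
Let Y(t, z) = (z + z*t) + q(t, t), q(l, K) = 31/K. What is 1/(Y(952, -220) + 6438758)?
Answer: 952/5930101327 ≈ 1.6054e-7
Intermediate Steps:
Y(t, z) = z + 31/t + t*z (Y(t, z) = (z + z*t) + 31/t = (z + t*z) + 31/t = z + 31/t + t*z)
1/(Y(952, -220) + 6438758) = 1/((-220 + 31/952 + 952*(-220)) + 6438758) = 1/((-220 + 31*(1/952) - 209440) + 6438758) = 1/((-220 + 31/952 - 209440) + 6438758) = 1/(-199596289/952 + 6438758) = 1/(5930101327/952) = 952/5930101327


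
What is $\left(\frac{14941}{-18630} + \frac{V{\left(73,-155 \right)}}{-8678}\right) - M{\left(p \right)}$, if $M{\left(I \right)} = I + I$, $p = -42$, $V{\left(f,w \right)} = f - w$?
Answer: $\frac{6723235061}{80835570} \approx 83.172$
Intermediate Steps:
$M{\left(I \right)} = 2 I$
$\left(\frac{14941}{-18630} + \frac{V{\left(73,-155 \right)}}{-8678}\right) - M{\left(p \right)} = \left(\frac{14941}{-18630} + \frac{73 - -155}{-8678}\right) - 2 \left(-42\right) = \left(14941 \left(- \frac{1}{18630}\right) + \left(73 + 155\right) \left(- \frac{1}{8678}\right)\right) - -84 = \left(- \frac{14941}{18630} + 228 \left(- \frac{1}{8678}\right)\right) + 84 = \left(- \frac{14941}{18630} - \frac{114}{4339}\right) + 84 = - \frac{66952819}{80835570} + 84 = \frac{6723235061}{80835570}$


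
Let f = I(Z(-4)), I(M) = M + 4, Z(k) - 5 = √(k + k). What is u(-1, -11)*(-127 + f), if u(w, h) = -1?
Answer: 118 - 2*I*√2 ≈ 118.0 - 2.8284*I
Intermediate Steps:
Z(k) = 5 + √2*√k (Z(k) = 5 + √(k + k) = 5 + √(2*k) = 5 + √2*√k)
I(M) = 4 + M
f = 9 + 2*I*√2 (f = 4 + (5 + √2*√(-4)) = 4 + (5 + √2*(2*I)) = 4 + (5 + 2*I*√2) = 9 + 2*I*√2 ≈ 9.0 + 2.8284*I)
u(-1, -11)*(-127 + f) = -(-127 + (9 + 2*I*√2)) = -(-118 + 2*I*√2) = 118 - 2*I*√2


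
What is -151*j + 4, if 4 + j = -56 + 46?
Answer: 2118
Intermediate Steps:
j = -14 (j = -4 + (-56 + 46) = -4 - 10 = -14)
-151*j + 4 = -151*(-14) + 4 = 2114 + 4 = 2118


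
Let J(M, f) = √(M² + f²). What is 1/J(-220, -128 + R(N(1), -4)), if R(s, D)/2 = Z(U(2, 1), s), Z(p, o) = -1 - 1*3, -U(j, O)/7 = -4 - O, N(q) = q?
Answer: √4181/16724 ≈ 0.0038663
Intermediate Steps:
U(j, O) = 28 + 7*O (U(j, O) = -7*(-4 - O) = 28 + 7*O)
Z(p, o) = -4 (Z(p, o) = -1 - 3 = -4)
R(s, D) = -8 (R(s, D) = 2*(-4) = -8)
1/J(-220, -128 + R(N(1), -4)) = 1/(√((-220)² + (-128 - 8)²)) = 1/(√(48400 + (-136)²)) = 1/(√(48400 + 18496)) = 1/(√66896) = 1/(4*√4181) = √4181/16724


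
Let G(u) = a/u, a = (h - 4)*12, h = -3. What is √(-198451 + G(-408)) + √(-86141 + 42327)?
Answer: I*(√43814 + 3*√25489902/34) ≈ 654.8*I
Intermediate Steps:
a = -84 (a = (-3 - 4)*12 = -7*12 = -84)
G(u) = -84/u
√(-198451 + G(-408)) + √(-86141 + 42327) = √(-198451 - 84/(-408)) + √(-86141 + 42327) = √(-198451 - 84*(-1/408)) + √(-43814) = √(-198451 + 7/34) + I*√43814 = √(-6747327/34) + I*√43814 = 3*I*√25489902/34 + I*√43814 = I*√43814 + 3*I*√25489902/34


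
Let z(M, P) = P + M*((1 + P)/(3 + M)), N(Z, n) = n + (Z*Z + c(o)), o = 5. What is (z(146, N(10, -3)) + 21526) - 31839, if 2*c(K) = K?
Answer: -3014277/298 ≈ -10115.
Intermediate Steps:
c(K) = K/2
N(Z, n) = 5/2 + n + Z² (N(Z, n) = n + (Z*Z + (½)*5) = n + (Z² + 5/2) = n + (5/2 + Z²) = 5/2 + n + Z²)
z(M, P) = P + M*(1 + P)/(3 + M) (z(M, P) = P + M*((1 + P)/(3 + M)) = P + M*(1 + P)/(3 + M))
(z(146, N(10, -3)) + 21526) - 31839 = ((146 + 3*(5/2 - 3 + 10²) + 2*146*(5/2 - 3 + 10²))/(3 + 146) + 21526) - 31839 = ((146 + 3*(5/2 - 3 + 100) + 2*146*(5/2 - 3 + 100))/149 + 21526) - 31839 = ((146 + 3*(199/2) + 2*146*(199/2))/149 + 21526) - 31839 = ((146 + 597/2 + 29054)/149 + 21526) - 31839 = ((1/149)*(58997/2) + 21526) - 31839 = (58997/298 + 21526) - 31839 = 6473745/298 - 31839 = -3014277/298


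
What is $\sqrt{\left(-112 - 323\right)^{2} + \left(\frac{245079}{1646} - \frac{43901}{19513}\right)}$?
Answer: $\frac{\sqrt{1155941871346064002}}{2470646} \approx 435.17$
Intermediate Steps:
$\sqrt{\left(-112 - 323\right)^{2} + \left(\frac{245079}{1646} - \frac{43901}{19513}\right)} = \sqrt{\left(-435\right)^{2} + \left(245079 \cdot \frac{1}{1646} - \frac{3377}{1501}\right)} = \sqrt{189225 + \left(\frac{245079}{1646} - \frac{3377}{1501}\right)} = \sqrt{189225 + \frac{362305037}{2470646}} = \sqrt{\frac{467870294387}{2470646}} = \frac{\sqrt{1155941871346064002}}{2470646}$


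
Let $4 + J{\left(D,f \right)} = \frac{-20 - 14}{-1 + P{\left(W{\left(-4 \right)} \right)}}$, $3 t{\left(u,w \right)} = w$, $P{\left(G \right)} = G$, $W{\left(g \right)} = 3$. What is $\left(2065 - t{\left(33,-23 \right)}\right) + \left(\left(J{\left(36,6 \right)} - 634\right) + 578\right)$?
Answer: $\frac{5987}{3} \approx 1995.7$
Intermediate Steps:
$t{\left(u,w \right)} = \frac{w}{3}$
$J{\left(D,f \right)} = -21$ ($J{\left(D,f \right)} = -4 + \frac{-20 - 14}{-1 + 3} = -4 - \frac{34}{2} = -4 - 17 = -21$)
$\left(2065 - t{\left(33,-23 \right)}\right) + \left(\left(J{\left(36,6 \right)} - 634\right) + 578\right) = \left(2065 - \frac{1}{3} \left(-23\right)\right) + \left(\left(-21 - 634\right) + 578\right) = \left(2065 - - \frac{23}{3}\right) + \left(-655 + 578\right) = \left(2065 + \frac{23}{3}\right) - 77 = \frac{6218}{3} - 77 = \frac{5987}{3}$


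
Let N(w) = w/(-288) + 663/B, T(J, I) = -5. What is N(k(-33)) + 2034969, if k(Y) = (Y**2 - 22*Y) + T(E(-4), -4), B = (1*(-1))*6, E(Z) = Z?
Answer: 293018719/144 ≈ 2.0349e+6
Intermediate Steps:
B = -6 (B = -1*6 = -6)
k(Y) = -5 + Y**2 - 22*Y (k(Y) = (Y**2 - 22*Y) - 5 = -5 + Y**2 - 22*Y)
N(w) = -221/2 - w/288 (N(w) = w/(-288) + 663/(-6) = w*(-1/288) + 663*(-1/6) = -w/288 - 221/2 = -221/2 - w/288)
N(k(-33)) + 2034969 = (-221/2 - (-5 + (-33)**2 - 22*(-33))/288) + 2034969 = (-221/2 - (-5 + 1089 + 726)/288) + 2034969 = (-221/2 - 1/288*1810) + 2034969 = (-221/2 - 905/144) + 2034969 = -16817/144 + 2034969 = 293018719/144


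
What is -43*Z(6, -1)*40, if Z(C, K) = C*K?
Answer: 10320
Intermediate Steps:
-43*Z(6, -1)*40 = -258*(-1)*40 = -43*(-6)*40 = 258*40 = 10320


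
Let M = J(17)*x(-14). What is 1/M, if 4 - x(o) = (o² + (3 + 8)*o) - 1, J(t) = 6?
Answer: -1/222 ≈ -0.0045045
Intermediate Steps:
x(o) = 5 - o² - 11*o (x(o) = 4 - ((o² + (3 + 8)*o) - 1) = 4 - ((o² + 11*o) - 1) = 4 - (-1 + o² + 11*o) = 4 + (1 - o² - 11*o) = 5 - o² - 11*o)
M = -222 (M = 6*(5 - 1*(-14)² - 11*(-14)) = 6*(5 - 1*196 + 154) = 6*(5 - 196 + 154) = 6*(-37) = -222)
1/M = 1/(-222) = -1/222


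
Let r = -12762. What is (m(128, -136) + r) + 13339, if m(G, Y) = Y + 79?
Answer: 520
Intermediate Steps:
m(G, Y) = 79 + Y
(m(128, -136) + r) + 13339 = ((79 - 136) - 12762) + 13339 = (-57 - 12762) + 13339 = -12819 + 13339 = 520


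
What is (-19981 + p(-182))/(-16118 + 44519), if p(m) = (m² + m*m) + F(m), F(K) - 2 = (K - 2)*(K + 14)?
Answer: 25727/9467 ≈ 2.7175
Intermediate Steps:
F(K) = 2 + (-2 + K)*(14 + K) (F(K) = 2 + (K - 2)*(K + 14) = 2 + (-2 + K)*(14 + K))
p(m) = -26 + 3*m² + 12*m (p(m) = (m² + m*m) + (-26 + m² + 12*m) = (m² + m²) + (-26 + m² + 12*m) = 2*m² + (-26 + m² + 12*m) = -26 + 3*m² + 12*m)
(-19981 + p(-182))/(-16118 + 44519) = (-19981 + (-26 + 3*(-182)² + 12*(-182)))/(-16118 + 44519) = (-19981 + (-26 + 3*33124 - 2184))/28401 = (-19981 + (-26 + 99372 - 2184))*(1/28401) = (-19981 + 97162)*(1/28401) = 77181*(1/28401) = 25727/9467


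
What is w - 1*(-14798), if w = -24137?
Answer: -9339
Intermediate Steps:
w - 1*(-14798) = -24137 - 1*(-14798) = -24137 + 14798 = -9339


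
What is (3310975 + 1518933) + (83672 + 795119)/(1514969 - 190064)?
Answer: 6399170137531/1324905 ≈ 4.8299e+6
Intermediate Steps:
(3310975 + 1518933) + (83672 + 795119)/(1514969 - 190064) = 4829908 + 878791/1324905 = 6399170137531/1324905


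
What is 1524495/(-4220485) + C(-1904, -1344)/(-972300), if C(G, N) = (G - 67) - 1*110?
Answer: -294696731843/820715513100 ≈ -0.35907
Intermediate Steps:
C(G, N) = -177 + G (C(G, N) = (-67 + G) - 110 = -177 + G)
1524495/(-4220485) + C(-1904, -1344)/(-972300) = 1524495/(-4220485) + (-177 - 1904)/(-972300) = 1524495*(-1/4220485) - 2081*(-1/972300) = -304899/844097 + 2081/972300 = -294696731843/820715513100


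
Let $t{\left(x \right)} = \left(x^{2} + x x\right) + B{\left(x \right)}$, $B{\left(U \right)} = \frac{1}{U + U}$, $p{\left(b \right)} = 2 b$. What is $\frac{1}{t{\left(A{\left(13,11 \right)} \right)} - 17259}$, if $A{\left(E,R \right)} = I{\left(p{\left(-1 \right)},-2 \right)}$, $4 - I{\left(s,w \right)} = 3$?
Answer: $- \frac{2}{34513} \approx -5.7949 \cdot 10^{-5}$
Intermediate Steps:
$I{\left(s,w \right)} = 1$ ($I{\left(s,w \right)} = 4 - 3 = 1$)
$B{\left(U \right)} = \frac{1}{2 U}$
$A{\left(E,R \right)} = 1$
$t{\left(x \right)} = \frac{1}{2 x} + 2 x^{2}$ ($t{\left(x \right)} = \left(x^{2} + x x\right) + \frac{1}{2 x} = \left(x^{2} + x^{2}\right) + \frac{1}{2 x} = 2 x^{2} + \frac{1}{2 x} = \frac{1}{2 x} + 2 x^{2}$)
$\frac{1}{t{\left(A{\left(13,11 \right)} \right)} - 17259} = \frac{1}{\frac{1 + 4 \cdot 1^{3}}{2 \cdot 1} - 17259} = \frac{1}{\frac{1}{2} \cdot 1 \left(1 + 4 \cdot 1\right) - 17259} = \frac{1}{\frac{1}{2} \cdot 1 \left(1 + 4\right) - 17259} = \frac{1}{\frac{1}{2} \cdot 1 \cdot 5 - 17259} = \frac{1}{\frac{5}{2} - 17259} = \frac{1}{- \frac{34513}{2}} = - \frac{2}{34513}$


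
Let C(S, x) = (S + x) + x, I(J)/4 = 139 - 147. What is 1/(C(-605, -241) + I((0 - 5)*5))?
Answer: -1/1119 ≈ -0.00089366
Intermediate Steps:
I(J) = -32 (I(J) = 4*(139 - 147) = 4*(-8) = -32)
C(S, x) = S + 2*x
1/(C(-605, -241) + I((0 - 5)*5)) = 1/((-605 + 2*(-241)) - 32) = 1/((-605 - 482) - 32) = 1/(-1087 - 32) = 1/(-1119) = -1/1119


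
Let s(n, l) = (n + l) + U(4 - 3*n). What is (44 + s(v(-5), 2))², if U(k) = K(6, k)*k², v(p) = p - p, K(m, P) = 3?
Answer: 8836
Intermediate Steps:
v(p) = 0
U(k) = 3*k²
s(n, l) = l + n + 3*(4 - 3*n)² (s(n, l) = (n + l) + 3*(4 - 3*n)² = (l + n) + 3*(4 - 3*n)² = l + n + 3*(4 - 3*n)²)
(44 + s(v(-5), 2))² = (44 + (2 + 0 + 3*(-4 + 3*0)²))² = (44 + (2 + 0 + 3*(-4 + 0)²))² = (44 + (2 + 0 + 3*(-4)²))² = (44 + (2 + 0 + 3*16))² = (44 + (2 + 0 + 48))² = (44 + 50)² = 94² = 8836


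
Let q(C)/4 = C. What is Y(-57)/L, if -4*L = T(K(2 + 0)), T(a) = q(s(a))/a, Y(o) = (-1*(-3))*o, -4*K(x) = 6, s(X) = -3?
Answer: 171/2 ≈ 85.500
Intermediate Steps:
q(C) = 4*C
K(x) = -3/2 (K(x) = -¼*6 = -3/2)
Y(o) = 3*o
T(a) = -12/a (T(a) = (4*(-3))/a = -12/a)
L = -2 (L = -(-3)/(-3/2) = -(-3)*(-2)/3 = -¼*8 = -2)
Y(-57)/L = (3*(-57))/(-2) = -171*(-½) = 171/2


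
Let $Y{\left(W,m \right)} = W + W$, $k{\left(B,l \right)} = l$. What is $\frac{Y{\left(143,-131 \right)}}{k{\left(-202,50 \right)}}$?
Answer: $\frac{143}{25} \approx 5.72$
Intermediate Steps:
$Y{\left(W,m \right)} = 2 W$
$\frac{Y{\left(143,-131 \right)}}{k{\left(-202,50 \right)}} = \frac{2 \cdot 143}{50} = 286 \cdot \frac{1}{50} = \frac{143}{25}$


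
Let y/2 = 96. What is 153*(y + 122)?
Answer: 48042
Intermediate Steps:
y = 192 (y = 2*96 = 192)
153*(y + 122) = 153*(192 + 122) = 153*314 = 48042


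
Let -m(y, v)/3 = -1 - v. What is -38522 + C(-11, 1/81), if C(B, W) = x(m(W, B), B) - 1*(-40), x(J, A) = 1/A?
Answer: -423303/11 ≈ -38482.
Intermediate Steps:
m(y, v) = 3 + 3*v (m(y, v) = -3*(-1 - v) = 3 + 3*v)
C(B, W) = 40 + 1/B (C(B, W) = 1/B - 1*(-40) = 1/B + 40 = 40 + 1/B)
-38522 + C(-11, 1/81) = -38522 + (40 + 1/(-11)) = -38522 + (40 - 1/11) = -38522 + 439/11 = -423303/11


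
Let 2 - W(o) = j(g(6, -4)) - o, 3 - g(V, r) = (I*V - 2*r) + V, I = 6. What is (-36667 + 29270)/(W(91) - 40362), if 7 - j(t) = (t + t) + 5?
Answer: 569/3105 ≈ 0.18325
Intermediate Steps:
g(V, r) = 3 - 7*V + 2*r (g(V, r) = 3 - ((6*V - 2*r) + V) = 3 - ((-2*r + 6*V) + V) = 3 - (-2*r + 7*V) = 3 + (-7*V + 2*r) = 3 - 7*V + 2*r)
j(t) = 2 - 2*t (j(t) = 7 - ((t + t) + 5) = 7 - (2*t + 5) = 7 - (5 + 2*t) = 7 + (-5 - 2*t) = 2 - 2*t)
W(o) = -94 + o (W(o) = 2 - ((2 - 2*(3 - 7*6 + 2*(-4))) - o) = 2 - ((2 - 2*(3 - 42 - 8)) - o) = 2 - ((2 - 2*(-47)) - o) = 2 - ((2 + 94) - o) = 2 - (96 - o) = 2 + (-96 + o) = -94 + o)
(-36667 + 29270)/(W(91) - 40362) = (-36667 + 29270)/((-94 + 91) - 40362) = -7397/(-3 - 40362) = -7397/(-40365) = -7397*(-1/40365) = 569/3105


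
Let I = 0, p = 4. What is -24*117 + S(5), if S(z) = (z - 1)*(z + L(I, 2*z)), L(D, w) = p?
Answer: -2772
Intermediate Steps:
L(D, w) = 4
S(z) = (-1 + z)*(4 + z) (S(z) = (z - 1)*(z + 4) = (-1 + z)*(4 + z))
-24*117 + S(5) = -24*117 + (-4 + 5² + 3*5) = -2808 + (-4 + 25 + 15) = -2808 + 36 = -2772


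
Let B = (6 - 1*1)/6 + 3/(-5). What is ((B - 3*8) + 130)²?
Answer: 10156969/900 ≈ 11286.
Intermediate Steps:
B = 7/30 (B = (6 - 1)*(⅙) + 3*(-⅕) = 5*(⅙) - ⅗ = ⅚ - ⅗ = 7/30 ≈ 0.23333)
((B - 3*8) + 130)² = ((7/30 - 3*8) + 130)² = ((7/30 - 24) + 130)² = (-713/30 + 130)² = (3187/30)² = 10156969/900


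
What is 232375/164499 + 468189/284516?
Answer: 143131027811/46802597484 ≈ 3.0582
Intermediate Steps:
232375/164499 + 468189/284516 = 143131027811/46802597484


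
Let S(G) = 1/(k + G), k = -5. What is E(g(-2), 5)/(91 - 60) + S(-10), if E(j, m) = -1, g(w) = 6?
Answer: -46/465 ≈ -0.098925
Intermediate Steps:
S(G) = 1/(-5 + G)
E(g(-2), 5)/(91 - 60) + S(-10) = -1/(91 - 60) + 1/(-5 - 10) = -1/31 + 1/(-15) = -1*1/31 - 1/15 = -1/31 - 1/15 = -46/465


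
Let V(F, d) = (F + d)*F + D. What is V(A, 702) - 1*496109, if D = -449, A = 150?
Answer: -368758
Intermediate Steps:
V(F, d) = -449 + F*(F + d) (V(F, d) = (F + d)*F - 449 = F*(F + d) - 449 = -449 + F*(F + d))
V(A, 702) - 1*496109 = (-449 + 150² + 150*702) - 1*496109 = (-449 + 22500 + 105300) - 496109 = 127351 - 496109 = -368758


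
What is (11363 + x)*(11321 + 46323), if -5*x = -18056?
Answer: 4315863924/5 ≈ 8.6317e+8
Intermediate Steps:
x = 18056/5 (x = -1/5*(-18056) = 18056/5 ≈ 3611.2)
(11363 + x)*(11321 + 46323) = (11363 + 18056/5)*(11321 + 46323) = (74871/5)*57644 = 4315863924/5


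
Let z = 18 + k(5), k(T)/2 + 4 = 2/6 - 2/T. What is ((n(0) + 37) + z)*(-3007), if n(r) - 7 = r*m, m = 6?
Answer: -2429656/15 ≈ -1.6198e+5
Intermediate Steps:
n(r) = 7 + 6*r (n(r) = 7 + r*6 = 7 + 6*r)
k(T) = -22/3 - 4/T (k(T) = -8 + 2*(2/6 - 2/T) = -8 + 2*(2*(1/6) - 2/T) = -8 + 2*(1/3 - 2/T) = -8 + (2/3 - 4/T) = -22/3 - 4/T)
z = 148/15 (z = 18 + (-22/3 - 4/5) = 18 - 122/15 = 148/15 ≈ 9.8667)
((n(0) + 37) + z)*(-3007) = (((7 + 6*0) + 37) + 148/15)*(-3007) = (((7 + 0) + 37) + 148/15)*(-3007) = ((7 + 37) + 148/15)*(-3007) = (44 + 148/15)*(-3007) = (808/15)*(-3007) = -2429656/15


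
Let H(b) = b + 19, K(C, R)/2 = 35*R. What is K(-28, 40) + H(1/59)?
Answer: 166322/59 ≈ 2819.0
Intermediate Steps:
K(C, R) = 70*R (K(C, R) = 2*(35*R) = 70*R)
H(b) = 19 + b
K(-28, 40) + H(1/59) = 70*40 + (19 + 1/59) = 2800 + (19 + 1/59) = 2800 + 1122/59 = 166322/59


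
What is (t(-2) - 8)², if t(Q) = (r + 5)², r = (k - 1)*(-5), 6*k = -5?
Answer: 48121969/1296 ≈ 37131.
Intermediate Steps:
k = -⅚ (k = (⅙)*(-5) = -⅚ ≈ -0.83333)
r = 55/6 (r = (-⅚ - 1)*(-5) = -11/6*(-5) = 55/6 ≈ 9.1667)
t(Q) = 7225/36 (t(Q) = (55/6 + 5)² = (85/6)² = 7225/36)
(t(-2) - 8)² = (7225/36 - 8)² = (6937/36)² = 48121969/1296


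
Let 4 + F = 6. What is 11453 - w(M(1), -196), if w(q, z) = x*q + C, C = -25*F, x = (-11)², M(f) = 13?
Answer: 9930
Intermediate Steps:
F = 2 (F = -4 + 6 = 2)
x = 121
C = -50 (C = -25*2 = -50)
w(q, z) = -50 + 121*q (w(q, z) = 121*q - 50 = -50 + 121*q)
11453 - w(M(1), -196) = 11453 - (-50 + 121*13) = 11453 - (-50 + 1573) = 11453 - 1*1523 = 11453 - 1523 = 9930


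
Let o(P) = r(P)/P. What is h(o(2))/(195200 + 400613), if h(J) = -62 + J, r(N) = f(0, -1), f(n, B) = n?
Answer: -62/595813 ≈ -0.00010406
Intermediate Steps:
r(N) = 0
o(P) = 0 (o(P) = 0/P = 0)
h(o(2))/(195200 + 400613) = (-62 + 0)/(195200 + 400613) = -62/595813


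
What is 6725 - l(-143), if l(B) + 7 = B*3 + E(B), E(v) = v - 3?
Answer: 7307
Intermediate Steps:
E(v) = -3 + v
l(B) = -10 + 4*B (l(B) = -7 + (B*3 + (-3 + B)) = -7 + (3*B + (-3 + B)) = -7 + (-3 + 4*B) = -10 + 4*B)
6725 - l(-143) = 6725 - (-10 + 4*(-143)) = 6725 - (-10 - 572) = 6725 - 1*(-582) = 6725 + 582 = 7307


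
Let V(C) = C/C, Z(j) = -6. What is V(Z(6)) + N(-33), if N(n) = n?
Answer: -32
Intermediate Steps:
V(C) = 1
V(Z(6)) + N(-33) = 1 - 33 = -32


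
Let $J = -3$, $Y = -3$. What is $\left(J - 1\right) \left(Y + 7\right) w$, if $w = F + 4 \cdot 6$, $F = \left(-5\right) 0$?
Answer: $-384$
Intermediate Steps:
$F = 0$
$w = 24$ ($w = 0 + 4 \cdot 6 = 0 + 24 = 24$)
$\left(J - 1\right) \left(Y + 7\right) w = \left(-3 - 1\right) \left(-3 + 7\right) 24 = \left(-4\right) 4 \cdot 24 = \left(-16\right) 24 = -384$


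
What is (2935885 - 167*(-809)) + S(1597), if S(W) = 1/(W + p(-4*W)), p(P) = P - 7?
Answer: 14734600423/4798 ≈ 3.0710e+6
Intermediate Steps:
p(P) = -7 + P
S(W) = 1/(-7 - 3*W) (S(W) = 1/(W + (-7 - 4*W)) = 1/(-7 - 3*W))
(2935885 - 167*(-809)) + S(1597) = (2935885 - 167*(-809)) - 1/(7 + 3*1597) = (2935885 + 135103) - 1/(7 + 4791) = 3070988 - 1/4798 = 14734600423/4798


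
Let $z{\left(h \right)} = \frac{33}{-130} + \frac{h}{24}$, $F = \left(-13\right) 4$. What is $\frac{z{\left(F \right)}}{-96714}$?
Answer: $\frac{236}{9429615} \approx 2.5028 \cdot 10^{-5}$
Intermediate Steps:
$F = -52$
$z{\left(h \right)} = - \frac{33}{130} + \frac{h}{24}$ ($z{\left(h \right)} = 33 \left(- \frac{1}{130}\right) + h \frac{1}{24} = - \frac{33}{130} + \frac{h}{24}$)
$\frac{z{\left(F \right)}}{-96714} = \frac{- \frac{33}{130} + \frac{1}{24} \left(-52\right)}{-96714} = \left(- \frac{33}{130} - \frac{13}{6}\right) \left(- \frac{1}{96714}\right) = \left(- \frac{472}{195}\right) \left(- \frac{1}{96714}\right) = \frac{236}{9429615}$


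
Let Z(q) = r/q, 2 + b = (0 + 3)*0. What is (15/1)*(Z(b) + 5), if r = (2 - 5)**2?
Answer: 15/2 ≈ 7.5000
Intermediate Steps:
r = 9 (r = (-3)**2 = 9)
b = -2 (b = -2 + (0 + 3)*0 = -2 + 3*0 = -2 + 0 = -2)
Z(q) = 9/q
(15/1)*(Z(b) + 5) = (15/1)*(9/(-2) + 5) = (15*1)*(9*(-1/2) + 5) = 15*(-9/2 + 5) = 15*(1/2) = 15/2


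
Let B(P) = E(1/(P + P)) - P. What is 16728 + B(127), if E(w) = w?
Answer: 4216655/254 ≈ 16601.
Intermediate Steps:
B(P) = 1/(2*P) - P (B(P) = 1/(P + P) - P = 1/(2*P) - P)
16728 + B(127) = 16728 + ((1/2)/127 - 1*127) = 16728 + ((1/2)*(1/127) - 127) = 16728 + (1/254 - 127) = 16728 - 32257/254 = 4216655/254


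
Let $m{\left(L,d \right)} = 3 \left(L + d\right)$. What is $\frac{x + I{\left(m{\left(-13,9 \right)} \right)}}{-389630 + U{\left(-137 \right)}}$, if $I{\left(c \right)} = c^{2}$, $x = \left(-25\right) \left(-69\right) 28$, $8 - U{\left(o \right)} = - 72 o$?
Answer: $- \frac{8074}{66581} \approx -0.12127$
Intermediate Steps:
$m{\left(L,d \right)} = 3 L + 3 d$
$U{\left(o \right)} = 8 + 72 o$ ($U{\left(o \right)} = 8 - - 72 o = 8 + 72 o$)
$x = 48300$ ($x = 1725 \cdot 28 = 48300$)
$\frac{x + I{\left(m{\left(-13,9 \right)} \right)}}{-389630 + U{\left(-137 \right)}} = \frac{48300 + \left(3 \left(-13\right) + 3 \cdot 9\right)^{2}}{-389630 + \left(8 + 72 \left(-137\right)\right)} = \frac{48300 + \left(-39 + 27\right)^{2}}{-389630 + \left(8 - 9864\right)} = \frac{48300 + \left(-12\right)^{2}}{-389630 - 9856} = \frac{48300 + 144}{-399486} = 48444 \left(- \frac{1}{399486}\right) = - \frac{8074}{66581}$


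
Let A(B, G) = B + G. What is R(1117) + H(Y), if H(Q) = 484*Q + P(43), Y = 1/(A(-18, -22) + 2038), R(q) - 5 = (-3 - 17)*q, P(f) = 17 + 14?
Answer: -22281454/999 ≈ -22304.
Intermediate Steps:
P(f) = 31
R(q) = 5 - 20*q (R(q) = 5 + (-3 - 17)*q = 5 - 20*q)
Y = 1/1998 (Y = 1/((-18 - 22) + 2038) = 1/(-40 + 2038) = 1/1998 ≈ 0.00050050)
H(Q) = 31 + 484*Q (H(Q) = 484*Q + 31 = 31 + 484*Q)
R(1117) + H(Y) = (5 - 20*1117) + (31 + 484*(1/1998)) = (5 - 22340) + (31 + 242/999) = -22335 + 31211/999 = -22281454/999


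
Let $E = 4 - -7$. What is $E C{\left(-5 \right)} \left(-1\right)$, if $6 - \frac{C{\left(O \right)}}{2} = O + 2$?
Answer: $-198$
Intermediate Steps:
$E = 11$ ($E = 4 + 7 = 11$)
$C{\left(O \right)} = 8 - 2 O$ ($C{\left(O \right)} = 12 - 2 \left(O + 2\right) = 12 - 2 \left(2 + O\right) = 12 - \left(4 + 2 O\right) = 8 - 2 O$)
$E C{\left(-5 \right)} \left(-1\right) = 11 \left(8 - -10\right) \left(-1\right) = 11 \left(8 + 10\right) \left(-1\right) = 11 \cdot 18 \left(-1\right) = 198 \left(-1\right) = -198$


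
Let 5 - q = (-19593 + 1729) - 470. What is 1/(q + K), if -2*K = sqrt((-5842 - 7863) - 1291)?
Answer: 18339/336322670 + I*sqrt(3749)/336322670 ≈ 5.4528e-5 + 1.8205e-7*I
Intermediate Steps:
q = 18339 (q = 5 - ((-19593 + 1729) - 470) = 5 - (-17864 - 470) = 5 - 1*(-18334) = 5 + 18334 = 18339)
K = -I*sqrt(3749) (K = -sqrt((-5842 - 7863) - 1291)/2 = -sqrt(-13705 - 1291)/2 = -I*sqrt(3749) ≈ -61.229*I)
1/(q + K) = 1/(18339 - I*sqrt(3749))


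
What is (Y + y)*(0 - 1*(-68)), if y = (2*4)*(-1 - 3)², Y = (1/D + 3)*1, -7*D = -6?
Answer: 26962/3 ≈ 8987.3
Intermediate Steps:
D = 6/7 (D = -⅐*(-6) = 6/7 ≈ 0.85714)
Y = 25/6 (Y = (1/(6/7) + 3)*1 = (7/6 + 3)*1 = (25/6)*1 = 25/6 ≈ 4.1667)
y = 128 (y = 8*(-4)² = 8*16 = 128)
(Y + y)*(0 - 1*(-68)) = (25/6 + 128)*(0 - 1*(-68)) = 793*(0 + 68)/6 = (793/6)*68 = 26962/3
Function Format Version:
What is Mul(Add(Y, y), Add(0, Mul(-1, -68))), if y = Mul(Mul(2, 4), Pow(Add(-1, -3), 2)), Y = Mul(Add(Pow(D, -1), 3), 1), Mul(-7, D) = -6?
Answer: Rational(26962, 3) ≈ 8987.3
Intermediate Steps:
D = Rational(6, 7) (D = Mul(Rational(-1, 7), -6) = Rational(6, 7) ≈ 0.85714)
Y = Rational(25, 6) (Y = Mul(Add(Pow(Rational(6, 7), -1), 3), 1) = Mul(Add(Rational(7, 6), 3), 1) = Mul(Rational(25, 6), 1) = Rational(25, 6) ≈ 4.1667)
y = 128 (y = Mul(8, Pow(-4, 2)) = Mul(8, 16) = 128)
Mul(Add(Y, y), Add(0, Mul(-1, -68))) = Mul(Add(Rational(25, 6), 128), Add(0, Mul(-1, -68))) = Mul(Rational(793, 6), Add(0, 68)) = Mul(Rational(793, 6), 68) = Rational(26962, 3)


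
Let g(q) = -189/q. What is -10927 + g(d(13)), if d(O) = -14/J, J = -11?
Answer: -22151/2 ≈ -11076.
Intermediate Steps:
d(O) = 14/11 (d(O) = -14/(-11) = -14*(-1/11) = 14/11)
-10927 + g(d(13)) = -10927 - 189/14/11 = -10927 - 189*11/14 = -10927 - 297/2 = -22151/2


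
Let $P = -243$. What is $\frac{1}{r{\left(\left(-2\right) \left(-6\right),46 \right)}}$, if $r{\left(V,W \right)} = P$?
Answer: $- \frac{1}{243} \approx -0.0041152$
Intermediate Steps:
$r{\left(V,W \right)} = -243$
$\frac{1}{r{\left(\left(-2\right) \left(-6\right),46 \right)}} = \frac{1}{-243} = - \frac{1}{243}$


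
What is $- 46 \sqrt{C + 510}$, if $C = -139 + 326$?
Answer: $- 46 \sqrt{697} \approx -1214.4$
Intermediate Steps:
$C = 187$
$- 46 \sqrt{C + 510} = - 46 \sqrt{187 + 510} = - 46 \sqrt{697}$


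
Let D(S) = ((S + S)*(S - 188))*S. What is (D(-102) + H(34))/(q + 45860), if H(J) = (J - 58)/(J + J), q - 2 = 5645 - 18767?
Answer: -51291723/278290 ≈ -184.31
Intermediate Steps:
D(S) = 2*S²*(-188 + S) (D(S) = ((2*S)*(-188 + S))*S = (2*S*(-188 + S))*S = 2*S²*(-188 + S))
q = -13120 (q = 2 + (5645 - 18767) = 2 - 13122 = -13120)
H(J) = (-58 + J)/(2*J) (H(J) = (-58 + J)/((2*J)) = (-58 + J)*(1/(2*J)) = (-58 + J)/(2*J))
(D(-102) + H(34))/(q + 45860) = (2*(-102)²*(-188 - 102) + (½)*(-58 + 34)/34)/(-13120 + 45860) = (2*10404*(-290) + (½)*(1/34)*(-24))/32740 = (-6034320 - 6/17)*(1/32740) = -102583446/17*1/32740 = -51291723/278290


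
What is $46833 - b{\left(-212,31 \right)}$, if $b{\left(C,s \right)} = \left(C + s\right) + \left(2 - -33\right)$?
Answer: $46979$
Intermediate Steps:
$b{\left(C,s \right)} = 35 + C + s$ ($b{\left(C,s \right)} = \left(C + s\right) + \left(2 + 33\right) = \left(C + s\right) + 35 = 35 + C + s$)
$46833 - b{\left(-212,31 \right)} = 46833 - \left(35 - 212 + 31\right) = 46833 - -146 = 46833 + 146 = 46979$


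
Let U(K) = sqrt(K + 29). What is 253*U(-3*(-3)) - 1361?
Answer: -1361 + 253*sqrt(38) ≈ 198.60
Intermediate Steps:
U(K) = sqrt(29 + K)
253*U(-3*(-3)) - 1361 = 253*sqrt(29 - 3*(-3)) - 1361 = 253*sqrt(29 + 9) - 1361 = 253*sqrt(38) - 1361 = -1361 + 253*sqrt(38)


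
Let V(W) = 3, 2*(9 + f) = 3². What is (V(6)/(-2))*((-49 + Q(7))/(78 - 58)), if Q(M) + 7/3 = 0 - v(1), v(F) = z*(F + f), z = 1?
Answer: 287/80 ≈ 3.5875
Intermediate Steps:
f = -9/2 (f = -9 + (½)*3² = -9 + (½)*9 = -9 + 9/2 = -9/2 ≈ -4.5000)
v(F) = -9/2 + F (v(F) = 1*(F - 9/2) = 1*(-9/2 + F) = -9/2 + F)
Q(M) = 7/6 (Q(M) = -7/3 + (0 - (-9/2 + 1)) = -7/3 + (0 - 1*(-7/2)) = -7/3 + (0 + 7/2) = -7/3 + 7/2 = 7/6)
(V(6)/(-2))*((-49 + Q(7))/(78 - 58)) = (3/(-2))*((-49 + 7/6)/(78 - 58)) = (3*(-½))*(-287/6/20) = -(-287)/(4*20) = -3/2*(-287/120) = 287/80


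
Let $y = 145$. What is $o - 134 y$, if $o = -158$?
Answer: $-19588$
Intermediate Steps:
$o - 134 y = -158 - 19430 = -19588$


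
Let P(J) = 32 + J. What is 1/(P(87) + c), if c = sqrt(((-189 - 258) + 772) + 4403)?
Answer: 119/9433 - 2*sqrt(1182)/9433 ≈ 0.0053259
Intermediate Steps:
c = 2*sqrt(1182) (c = sqrt((-447 + 772) + 4403) = sqrt(325 + 4403) = sqrt(4728) = 2*sqrt(1182) ≈ 68.760)
1/(P(87) + c) = 1/((32 + 87) + 2*sqrt(1182)) = 1/(119 + 2*sqrt(1182))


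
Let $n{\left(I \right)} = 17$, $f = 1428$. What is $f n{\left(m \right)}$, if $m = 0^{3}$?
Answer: $24276$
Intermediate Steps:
$m = 0$
$f n{\left(m \right)} = 1428 \cdot 17 = 24276$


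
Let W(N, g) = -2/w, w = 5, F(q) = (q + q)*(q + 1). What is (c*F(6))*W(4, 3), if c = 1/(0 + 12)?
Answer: -14/5 ≈ -2.8000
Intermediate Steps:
F(q) = 2*q*(1 + q) (F(q) = (2*q)*(1 + q) = 2*q*(1 + q))
c = 1/12 ≈ 0.083333
W(N, g) = -2/5
(c*F(6))*W(4, 3) = ((2*6*(1 + 6))/12)*(-2/5) = ((2*6*7)/12)*(-2/5) = ((1/12)*84)*(-2/5) = 7*(-2/5) = -14/5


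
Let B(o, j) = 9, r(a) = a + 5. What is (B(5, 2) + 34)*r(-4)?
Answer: 43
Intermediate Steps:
r(a) = 5 + a
(B(5, 2) + 34)*r(-4) = (9 + 34)*(5 - 4) = 43*1 = 43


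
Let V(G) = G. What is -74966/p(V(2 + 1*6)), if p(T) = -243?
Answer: 74966/243 ≈ 308.50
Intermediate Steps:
-74966/p(V(2 + 1*6)) = -74966/(-243) = -74966*(-1/243) = 74966/243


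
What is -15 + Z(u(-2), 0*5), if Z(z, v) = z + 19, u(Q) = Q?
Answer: 2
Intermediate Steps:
Z(z, v) = 19 + z
-15 + Z(u(-2), 0*5) = -15 + (19 - 2) = -15 + 17 = 2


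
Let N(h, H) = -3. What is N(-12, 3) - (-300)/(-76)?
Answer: -132/19 ≈ -6.9474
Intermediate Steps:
N(-12, 3) - (-300)/(-76) = -3 - (-300)/(-76) = -3 - (-300)*(-1)/76 = -3 - 10*15/38 = -3 - 75/19 = -132/19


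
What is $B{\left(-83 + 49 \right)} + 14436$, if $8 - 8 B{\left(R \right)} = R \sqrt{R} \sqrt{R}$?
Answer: $\frac{28585}{2} \approx 14293.0$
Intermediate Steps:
$B{\left(R \right)} = 1 - \frac{R^{2}}{8}$ ($B{\left(R \right)} = 1 - \frac{R \sqrt{R} \sqrt{R}}{8} = 1 - \frac{R^{\frac{3}{2}} \sqrt{R}}{8} = 1 - \frac{R^{2}}{8}$)
$B{\left(-83 + 49 \right)} + 14436 = \left(1 - \frac{\left(-83 + 49\right)^{2}}{8}\right) + 14436 = \left(1 - \frac{\left(-34\right)^{2}}{8}\right) + 14436 = \left(1 - \frac{289}{2}\right) + 14436 = - \frac{287}{2} + 14436 = \frac{28585}{2}$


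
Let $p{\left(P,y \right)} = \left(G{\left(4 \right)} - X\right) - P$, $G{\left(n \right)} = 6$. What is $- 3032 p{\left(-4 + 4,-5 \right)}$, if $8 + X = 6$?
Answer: $-24256$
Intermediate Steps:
$X = -2$ ($X = -8 + 6 = -2$)
$p{\left(P,y \right)} = 8 - P$ ($p{\left(P,y \right)} = \left(6 - -2\right) - P = \left(6 + 2\right) - P = 8 - P$)
$- 3032 p{\left(-4 + 4,-5 \right)} = - 3032 \left(8 - \left(-4 + 4\right)\right) = - 3032 \left(8 - 0\right) = - 3032 \left(8 + 0\right) = \left(-3032\right) 8 = -24256$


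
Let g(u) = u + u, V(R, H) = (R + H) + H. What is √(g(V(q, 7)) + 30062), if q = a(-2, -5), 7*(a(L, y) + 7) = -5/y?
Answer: √1473738/7 ≈ 173.43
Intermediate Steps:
a(L, y) = -7 - 5/(7*y) (a(L, y) = -7 + (-5/y)/7 = -7 - 5/(7*y))
q = -48/7 (q = -7 - 5/7/(-5) = -7 - 5/7*(-⅕) = -7 + ⅐ = -48/7 ≈ -6.8571)
V(R, H) = R + 2*H (V(R, H) = (H + R) + H = R + 2*H)
g(u) = 2*u
√(g(V(q, 7)) + 30062) = √(2*(-48/7 + 2*7) + 30062) = √(2*(-48/7 + 14) + 30062) = √(2*(50/7) + 30062) = √(100/7 + 30062) = √(210534/7) = √1473738/7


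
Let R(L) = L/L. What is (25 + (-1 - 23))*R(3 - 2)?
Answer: 1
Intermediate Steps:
R(L) = 1
(25 + (-1 - 23))*R(3 - 2) = (25 + (-1 - 23))*1 = (25 - 24)*1 = 1*1 = 1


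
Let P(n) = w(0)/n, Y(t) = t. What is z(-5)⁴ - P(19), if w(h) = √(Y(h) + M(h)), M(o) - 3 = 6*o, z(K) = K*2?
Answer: 10000 - √3/19 ≈ 9999.9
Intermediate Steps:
z(K) = 2*K
M(o) = 3 + 6*o
w(h) = √(3 + 7*h) (w(h) = √(h + (3 + 6*h)) = √(3 + 7*h))
P(n) = √3/n (P(n) = √(3 + 7*0)/n = √(3 + 0)/n = √3/n)
z(-5)⁴ - P(19) = (2*(-5))⁴ - √3/19 = (-10)⁴ - √3/19 = 10000 - √3/19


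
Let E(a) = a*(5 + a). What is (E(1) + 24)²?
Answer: 900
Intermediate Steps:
(E(1) + 24)² = (1*(5 + 1) + 24)² = (1*6 + 24)² = (6 + 24)² = 30² = 900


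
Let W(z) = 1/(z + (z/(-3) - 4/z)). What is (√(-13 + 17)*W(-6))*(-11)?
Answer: 33/5 ≈ 6.6000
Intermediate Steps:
W(z) = 1/(-4/z + 2*z/3) (W(z) = 1/(z + (z*(-⅓) - 4/z)) = 1/(z + (-z/3 - 4/z)) = 1/(z + (-4/z - z/3)) = 1/(-4/z + 2*z/3))
(√(-13 + 17)*W(-6))*(-11) = (√(-13 + 17)*((3/2)*(-6)/(-6 + (-6)²)))*(-11) = (√4*((3/2)*(-6)/(-6 + 36)))*(-11) = (2*((3/2)*(-6)/30))*(-11) = (2*((3/2)*(-6)*(1/30)))*(-11) = (2*(-3/10))*(-11) = -⅗*(-11) = 33/5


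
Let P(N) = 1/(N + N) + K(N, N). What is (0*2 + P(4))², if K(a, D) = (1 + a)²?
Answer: 40401/64 ≈ 631.27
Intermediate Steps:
P(N) = (1 + N)² + 1/(2*N) (P(N) = 1/(N + N) + (1 + N)² = 1/(2*N) + (1 + N)² = (1 + N)² + 1/(2*N))
(0*2 + P(4))² = (0*2 + ((1 + 4)² + (½)/4))² = (0 + (5² + (½)*(¼)))² = (0 + (25 + ⅛))² = (0 + 201/8)² = (201/8)² = 40401/64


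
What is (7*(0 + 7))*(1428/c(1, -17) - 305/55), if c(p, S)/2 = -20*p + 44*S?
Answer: -446733/1408 ≈ -317.28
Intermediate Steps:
c(p, S) = -40*p + 88*S (c(p, S) = 2*(-20*p + 44*S) = -40*p + 88*S)
(7*(0 + 7))*(1428/c(1, -17) - 305/55) = (7*(0 + 7))*(1428/(-40*1 + 88*(-17)) - 305/55) = (7*7)*(1428/(-40 - 1496) - 305*1/55) = 49*(1428/(-1536) - 61/11) = 49*(1428*(-1/1536) - 61/11) = 49*(-119/128 - 61/11) = 49*(-9117/1408) = -446733/1408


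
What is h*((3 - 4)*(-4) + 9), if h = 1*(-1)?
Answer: -13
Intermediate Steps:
h = -1
h*((3 - 4)*(-4) + 9) = -((3 - 4)*(-4) + 9) = -(-1*(-4) + 9) = -(4 + 9) = -1*13 = -13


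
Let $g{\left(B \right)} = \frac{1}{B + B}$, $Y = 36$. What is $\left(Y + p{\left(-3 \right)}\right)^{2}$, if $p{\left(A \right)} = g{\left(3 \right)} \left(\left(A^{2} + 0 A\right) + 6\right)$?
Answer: $\frac{5929}{4} \approx 1482.3$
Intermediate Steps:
$g{\left(B \right)} = \frac{1}{2 B}$
$p{\left(A \right)} = 1 + \frac{A^{2}}{6}$ ($p{\left(A \right)} = \frac{1}{2 \cdot 3} \left(\left(A^{2} + 0 A\right) + 6\right) = \frac{1}{2} \cdot \frac{1}{3} \left(\left(A^{2} + 0\right) + 6\right) = \frac{A^{2} + 6}{6} = \frac{6 + A^{2}}{6} = 1 + \frac{A^{2}}{6}$)
$\left(Y + p{\left(-3 \right)}\right)^{2} = \left(36 + \left(1 + \frac{\left(-3\right)^{2}}{6}\right)\right)^{2} = \left(36 + \left(1 + \frac{1}{6} \cdot 9\right)\right)^{2} = \left(36 + \left(1 + \frac{3}{2}\right)\right)^{2} = \left(36 + \frac{5}{2}\right)^{2} = \left(\frac{77}{2}\right)^{2} = \frac{5929}{4}$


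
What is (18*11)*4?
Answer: 792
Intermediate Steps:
(18*11)*4 = 198*4 = 792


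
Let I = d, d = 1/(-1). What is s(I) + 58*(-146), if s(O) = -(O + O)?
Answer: -8466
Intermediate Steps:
d = -1
I = -1
s(O) = -2*O
s(I) + 58*(-146) = -2*(-1) + 58*(-146) = 2 - 8468 = -8466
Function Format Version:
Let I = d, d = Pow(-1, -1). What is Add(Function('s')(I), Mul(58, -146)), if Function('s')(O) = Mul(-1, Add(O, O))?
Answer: -8466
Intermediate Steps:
d = -1
I = -1
Function('s')(O) = Mul(-2, O) (Function('s')(O) = Mul(-1, Mul(2, O)) = Mul(-2, O))
Add(Function('s')(I), Mul(58, -146)) = Add(Mul(-2, -1), Mul(58, -146)) = Add(2, -8468) = -8466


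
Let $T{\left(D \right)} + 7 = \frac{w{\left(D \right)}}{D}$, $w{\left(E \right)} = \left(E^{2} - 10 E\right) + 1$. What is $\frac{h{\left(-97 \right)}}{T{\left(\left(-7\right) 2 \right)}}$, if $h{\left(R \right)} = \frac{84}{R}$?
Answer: $\frac{392}{14065} \approx 0.027871$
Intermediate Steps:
$w{\left(E \right)} = 1 + E^{2} - 10 E$
$T{\left(D \right)} = -7 + \frac{1 + D^{2} - 10 D}{D}$
$\frac{h{\left(-97 \right)}}{T{\left(\left(-7\right) 2 \right)}} = \frac{84 \frac{1}{-97}}{-17 - 14 + \frac{1}{\left(-7\right) 2}} = \frac{84 \left(- \frac{1}{97}\right)}{-17 - 14 + \frac{1}{-14}} = - \frac{84}{97 \left(-17 - 14 - \frac{1}{14}\right)} = - \frac{84}{97 \left(- \frac{435}{14}\right)} = \left(- \frac{84}{97}\right) \left(- \frac{14}{435}\right) = \frac{392}{14065}$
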